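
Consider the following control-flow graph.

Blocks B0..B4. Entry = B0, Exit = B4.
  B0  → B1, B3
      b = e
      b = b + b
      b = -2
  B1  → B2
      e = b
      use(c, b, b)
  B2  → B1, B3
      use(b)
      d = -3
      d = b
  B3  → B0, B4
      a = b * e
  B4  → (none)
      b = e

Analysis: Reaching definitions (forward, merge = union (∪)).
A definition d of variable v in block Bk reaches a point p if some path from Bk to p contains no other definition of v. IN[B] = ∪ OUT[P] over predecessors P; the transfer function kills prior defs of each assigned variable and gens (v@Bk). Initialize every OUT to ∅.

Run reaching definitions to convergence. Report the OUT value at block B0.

Answer: {a@B3, b@B0, d@B2, e@B1}

Derivation:
Per-block solution:
  B0:  IN={a@B3, b@B0, d@B2, e@B1}  OUT={a@B3, b@B0, d@B2, e@B1}
  B1:  IN={a@B3, b@B0, d@B2, e@B1}  OUT={a@B3, b@B0, d@B2, e@B1}
  B2:  IN={a@B3, b@B0, d@B2, e@B1}  OUT={a@B3, b@B0, d@B2, e@B1}
  B3:  IN={a@B3, b@B0, d@B2, e@B1}  OUT={a@B3, b@B0, d@B2, e@B1}
  B4:  IN={a@B3, b@B0, d@B2, e@B1}  OUT={a@B3, b@B4, d@B2, e@B1}

Merge at B0 (entry node, so the boundary value {} is joined with the incoming edge(s)): IN[B0] = {} ⊔ OUT[B3] = {a@B3, b@B0, d@B2, e@B1}
Applying B0's transfer function to that IN value gives OUT[B0] (row B0 above).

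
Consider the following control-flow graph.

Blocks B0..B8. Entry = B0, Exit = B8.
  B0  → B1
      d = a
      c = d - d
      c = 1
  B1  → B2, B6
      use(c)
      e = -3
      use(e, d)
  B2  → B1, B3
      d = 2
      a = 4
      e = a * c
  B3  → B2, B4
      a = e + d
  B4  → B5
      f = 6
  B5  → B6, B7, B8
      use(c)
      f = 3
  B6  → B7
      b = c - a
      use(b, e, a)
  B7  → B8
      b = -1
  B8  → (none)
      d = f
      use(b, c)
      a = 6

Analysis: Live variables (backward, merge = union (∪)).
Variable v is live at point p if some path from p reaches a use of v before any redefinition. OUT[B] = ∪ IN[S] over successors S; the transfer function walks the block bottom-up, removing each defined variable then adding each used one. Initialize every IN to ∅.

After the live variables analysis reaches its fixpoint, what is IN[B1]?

Answer: {a, b, c, d, f}

Derivation:
Converged values:
  B0:  IN={a, b, f}  OUT={a, b, c, d, f}
  B1:  IN={a, b, c, d, f}  OUT={a, b, c, e, f}
  B2:  IN={b, c, f}  OUT={a, b, c, d, e, f}
  B3:  IN={b, c, d, e, f}  OUT={a, b, c, e, f}
  B4:  IN={a, b, c, e}  OUT={a, b, c, e}
  B5:  IN={a, b, c, e}  OUT={a, b, c, e, f}
  B6:  IN={a, c, e, f}  OUT={c, f}
  B7:  IN={c, f}  OUT={b, c, f}
  B8:  IN={b, c, f}  OUT={}

Merge at B1: OUT[B1] = IN[B2] ⊔ IN[B6] = {a, b, c, e, f}
Applying B1's transfer function to that OUT value gives IN[B1] (row B1 above).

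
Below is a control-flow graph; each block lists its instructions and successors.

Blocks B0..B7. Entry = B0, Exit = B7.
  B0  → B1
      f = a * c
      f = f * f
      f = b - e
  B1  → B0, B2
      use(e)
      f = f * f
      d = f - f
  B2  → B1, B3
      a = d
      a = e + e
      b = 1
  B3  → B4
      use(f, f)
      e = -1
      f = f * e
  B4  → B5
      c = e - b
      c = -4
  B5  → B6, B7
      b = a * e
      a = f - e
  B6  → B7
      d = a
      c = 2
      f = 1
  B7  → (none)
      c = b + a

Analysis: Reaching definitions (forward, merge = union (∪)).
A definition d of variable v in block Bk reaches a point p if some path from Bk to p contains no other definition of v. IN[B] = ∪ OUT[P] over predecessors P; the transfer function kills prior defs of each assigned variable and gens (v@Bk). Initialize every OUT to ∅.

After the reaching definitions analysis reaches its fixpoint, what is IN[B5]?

Converged values:
  B0: | IN={a@B2, b@B2, d@B1, f@B1} | OUT={a@B2, b@B2, d@B1, f@B0}
  B1: | IN={a@B2, b@B2, d@B1, f@B0, f@B1} | OUT={a@B2, b@B2, d@B1, f@B1}
  B2: | IN={a@B2, b@B2, d@B1, f@B1} | OUT={a@B2, b@B2, d@B1, f@B1}
  B3: | IN={a@B2, b@B2, d@B1, f@B1} | OUT={a@B2, b@B2, d@B1, e@B3, f@B3}
  B4: | IN={a@B2, b@B2, d@B1, e@B3, f@B3} | OUT={a@B2, b@B2, c@B4, d@B1, e@B3, f@B3}
  B5: | IN={a@B2, b@B2, c@B4, d@B1, e@B3, f@B3} | OUT={a@B5, b@B5, c@B4, d@B1, e@B3, f@B3}
  B6: | IN={a@B5, b@B5, c@B4, d@B1, e@B3, f@B3} | OUT={a@B5, b@B5, c@B6, d@B6, e@B3, f@B6}
  B7: | IN={a@B5, b@B5, c@B4, c@B6, d@B1, d@B6, e@B3, f@B3, f@B6} | OUT={a@B5, b@B5, c@B7, d@B1, d@B6, e@B3, f@B3, f@B6}

Merge at B5: IN[B5] = OUT[B4] = {a@B2, b@B2, c@B4, d@B1, e@B3, f@B3}

Answer: {a@B2, b@B2, c@B4, d@B1, e@B3, f@B3}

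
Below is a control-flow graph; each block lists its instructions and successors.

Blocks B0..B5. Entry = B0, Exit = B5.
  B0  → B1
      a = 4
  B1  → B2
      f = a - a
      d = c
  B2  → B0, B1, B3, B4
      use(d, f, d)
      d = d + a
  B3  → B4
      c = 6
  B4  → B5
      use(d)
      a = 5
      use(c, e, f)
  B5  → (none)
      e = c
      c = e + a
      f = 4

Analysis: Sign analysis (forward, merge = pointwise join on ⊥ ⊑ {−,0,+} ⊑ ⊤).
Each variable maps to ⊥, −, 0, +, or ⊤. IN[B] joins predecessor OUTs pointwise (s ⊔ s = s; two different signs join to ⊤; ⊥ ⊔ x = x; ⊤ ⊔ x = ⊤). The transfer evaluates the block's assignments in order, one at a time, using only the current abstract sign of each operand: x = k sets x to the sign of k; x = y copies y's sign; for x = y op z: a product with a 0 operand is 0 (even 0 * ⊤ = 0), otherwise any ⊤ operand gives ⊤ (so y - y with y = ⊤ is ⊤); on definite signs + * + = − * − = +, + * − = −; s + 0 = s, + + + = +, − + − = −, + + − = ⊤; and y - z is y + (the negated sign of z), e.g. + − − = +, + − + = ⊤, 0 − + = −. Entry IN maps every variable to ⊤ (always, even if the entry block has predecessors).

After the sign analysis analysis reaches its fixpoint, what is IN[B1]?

Answer: {a: +, b: ⊤, c: ⊤, d: ⊤, e: ⊤, f: ⊤}

Working:
Fixpoint table:
  B0:   IN=(all ⊤)   OUT={a:+; rest ⊤}
  B1:   IN={a:+; rest ⊤}   OUT={a:+; rest ⊤}
  B2:   IN={a:+; rest ⊤}   OUT={a:+; rest ⊤}
  B3:   IN={a:+; rest ⊤}   OUT={a:+, c:+; rest ⊤}
  B4:   IN={a:+; rest ⊤}   OUT={a:+; rest ⊤}
  B5:   IN={a:+; rest ⊤}   OUT={a:+, f:+; rest ⊤}

Merge at B1: IN[B1] = OUT[B0] ⊔ OUT[B2] = {a: +, b: ⊤, c: ⊤, d: ⊤, e: ⊤, f: ⊤}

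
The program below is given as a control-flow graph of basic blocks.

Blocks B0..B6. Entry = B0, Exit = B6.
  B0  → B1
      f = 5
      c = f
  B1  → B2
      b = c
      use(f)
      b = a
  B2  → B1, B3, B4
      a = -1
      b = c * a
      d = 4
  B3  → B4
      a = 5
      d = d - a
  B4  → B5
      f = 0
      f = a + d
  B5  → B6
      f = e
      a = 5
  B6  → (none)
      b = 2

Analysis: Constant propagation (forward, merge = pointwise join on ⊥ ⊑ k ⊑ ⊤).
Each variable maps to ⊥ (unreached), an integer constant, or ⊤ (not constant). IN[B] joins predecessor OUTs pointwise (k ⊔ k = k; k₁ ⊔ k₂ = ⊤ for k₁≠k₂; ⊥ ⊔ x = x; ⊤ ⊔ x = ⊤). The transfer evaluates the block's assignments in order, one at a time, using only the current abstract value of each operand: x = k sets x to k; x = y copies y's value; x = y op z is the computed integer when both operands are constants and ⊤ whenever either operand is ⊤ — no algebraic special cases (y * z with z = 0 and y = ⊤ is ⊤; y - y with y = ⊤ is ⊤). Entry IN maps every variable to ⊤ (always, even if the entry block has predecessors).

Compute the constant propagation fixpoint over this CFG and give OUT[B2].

Answer: {a: -1, b: -5, c: 5, d: 4, e: ⊤, f: 5}

Trace:
Fixpoint table:
  B0: | IN=(all ⊤) | OUT={c:5, f:5; rest ⊤}
  B1: | IN={c:5, f:5; rest ⊤} | OUT={c:5, f:5; rest ⊤}
  B2: | IN={c:5, f:5; rest ⊤} | OUT={a:-1, b:-5, c:5, d:4, f:5; rest ⊤}
  B3: | IN={a:-1, b:-5, c:5, d:4, f:5; rest ⊤} | OUT={a:5, b:-5, c:5, d:-1, f:5; rest ⊤}
  B4: | IN={b:-5, c:5, f:5; rest ⊤} | OUT={b:-5, c:5; rest ⊤}
  B5: | IN={b:-5, c:5; rest ⊤} | OUT={a:5, b:-5, c:5; rest ⊤}
  B6: | IN={a:5, b:-5, c:5; rest ⊤} | OUT={a:5, b:2, c:5; rest ⊤}

Merge at B2: IN[B2] = OUT[B1] = {a: ⊤, b: ⊤, c: 5, d: ⊤, e: ⊤, f: 5}
Applying B2's transfer function to that IN value gives OUT[B2] (row B2 above).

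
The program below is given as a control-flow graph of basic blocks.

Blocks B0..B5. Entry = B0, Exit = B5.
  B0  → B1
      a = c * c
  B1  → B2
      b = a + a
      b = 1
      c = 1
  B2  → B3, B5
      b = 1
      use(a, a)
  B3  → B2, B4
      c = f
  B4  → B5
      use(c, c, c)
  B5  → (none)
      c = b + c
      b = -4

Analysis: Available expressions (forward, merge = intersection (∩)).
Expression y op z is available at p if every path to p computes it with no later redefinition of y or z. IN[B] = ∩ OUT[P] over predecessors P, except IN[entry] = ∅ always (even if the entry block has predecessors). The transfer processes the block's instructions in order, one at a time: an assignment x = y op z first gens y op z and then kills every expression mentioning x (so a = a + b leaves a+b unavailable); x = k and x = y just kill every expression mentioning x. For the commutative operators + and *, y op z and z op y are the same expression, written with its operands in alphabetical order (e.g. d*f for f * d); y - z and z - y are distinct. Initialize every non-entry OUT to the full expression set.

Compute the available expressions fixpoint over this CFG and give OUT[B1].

Converged values:
  B0:   IN={}   OUT={c*c}
  B1:   IN={c*c}   OUT={a+a}
  B2:   IN={a+a}   OUT={a+a}
  B3:   IN={a+a}   OUT={a+a}
  B4:   IN={a+a}   OUT={a+a}
  B5:   IN={a+a}   OUT={a+a}

Merge at B1: IN[B1] = OUT[B0] = {c*c}
Applying B1's transfer function to that IN value gives OUT[B1] (row B1 above).

Answer: {a+a}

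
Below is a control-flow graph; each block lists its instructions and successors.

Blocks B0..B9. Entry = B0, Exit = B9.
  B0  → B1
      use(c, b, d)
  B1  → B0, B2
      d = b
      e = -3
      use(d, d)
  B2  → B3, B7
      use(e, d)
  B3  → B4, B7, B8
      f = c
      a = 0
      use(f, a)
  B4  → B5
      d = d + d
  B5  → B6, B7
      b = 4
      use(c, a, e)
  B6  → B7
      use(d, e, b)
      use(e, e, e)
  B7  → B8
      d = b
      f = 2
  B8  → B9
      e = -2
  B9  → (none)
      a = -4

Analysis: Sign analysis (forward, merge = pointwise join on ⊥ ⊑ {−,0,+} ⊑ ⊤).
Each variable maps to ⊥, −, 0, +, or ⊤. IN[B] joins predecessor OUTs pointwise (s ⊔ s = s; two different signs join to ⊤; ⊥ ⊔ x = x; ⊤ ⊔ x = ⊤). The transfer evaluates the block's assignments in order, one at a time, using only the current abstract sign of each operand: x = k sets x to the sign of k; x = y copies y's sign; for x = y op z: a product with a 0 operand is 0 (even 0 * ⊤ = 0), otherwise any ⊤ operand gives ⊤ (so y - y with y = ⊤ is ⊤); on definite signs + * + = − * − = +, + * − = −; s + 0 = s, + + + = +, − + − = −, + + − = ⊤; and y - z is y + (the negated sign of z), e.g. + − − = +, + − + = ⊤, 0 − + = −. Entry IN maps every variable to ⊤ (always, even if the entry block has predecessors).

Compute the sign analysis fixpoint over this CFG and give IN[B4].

Answer: {a: 0, b: ⊤, c: ⊤, d: ⊤, e: -, f: ⊤}

Trace:
Converged values:
  B0:   IN=(all ⊤)   OUT=(all ⊤)
  B1:   IN=(all ⊤)   OUT={e:-; rest ⊤}
  B2:   IN={e:-; rest ⊤}   OUT={e:-; rest ⊤}
  B3:   IN={e:-; rest ⊤}   OUT={a:0, e:-; rest ⊤}
  B4:   IN={a:0, e:-; rest ⊤}   OUT={a:0, e:-; rest ⊤}
  B5:   IN={a:0, e:-; rest ⊤}   OUT={a:0, b:+, e:-; rest ⊤}
  B6:   IN={a:0, b:+, e:-; rest ⊤}   OUT={a:0, b:+, e:-; rest ⊤}
  B7:   IN={e:-; rest ⊤}   OUT={e:-, f:+; rest ⊤}
  B8:   IN={e:-; rest ⊤}   OUT={e:-; rest ⊤}
  B9:   IN={e:-; rest ⊤}   OUT={a:-, e:-; rest ⊤}

Merge at B4: IN[B4] = OUT[B3] = {a: 0, b: ⊤, c: ⊤, d: ⊤, e: -, f: ⊤}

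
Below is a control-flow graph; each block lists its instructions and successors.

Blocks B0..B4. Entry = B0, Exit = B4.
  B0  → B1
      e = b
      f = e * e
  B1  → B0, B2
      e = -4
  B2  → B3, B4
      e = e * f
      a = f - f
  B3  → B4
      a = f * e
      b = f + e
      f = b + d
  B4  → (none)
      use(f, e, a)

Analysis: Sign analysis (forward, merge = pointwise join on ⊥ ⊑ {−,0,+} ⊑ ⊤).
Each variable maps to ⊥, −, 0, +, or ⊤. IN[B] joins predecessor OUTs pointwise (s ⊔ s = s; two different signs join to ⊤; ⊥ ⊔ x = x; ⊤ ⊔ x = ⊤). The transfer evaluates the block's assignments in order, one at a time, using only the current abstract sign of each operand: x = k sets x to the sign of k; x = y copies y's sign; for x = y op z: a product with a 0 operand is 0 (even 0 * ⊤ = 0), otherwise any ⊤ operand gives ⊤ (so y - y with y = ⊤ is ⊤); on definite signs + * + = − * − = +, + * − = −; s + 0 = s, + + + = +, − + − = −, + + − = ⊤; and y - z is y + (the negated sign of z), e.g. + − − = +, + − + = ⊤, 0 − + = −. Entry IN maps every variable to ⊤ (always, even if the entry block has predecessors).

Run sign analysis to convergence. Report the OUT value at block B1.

Fixpoint table:
  B0:  IN=(all ⊤)  OUT=(all ⊤)
  B1:  IN=(all ⊤)  OUT={e:-; rest ⊤}
  B2:  IN={e:-; rest ⊤}  OUT=(all ⊤)
  B3:  IN=(all ⊤)  OUT=(all ⊤)
  B4:  IN=(all ⊤)  OUT=(all ⊤)

Merge at B1: IN[B1] = OUT[B0] = {a: ⊤, b: ⊤, c: ⊤, d: ⊤, e: ⊤, f: ⊤}
Applying B1's transfer function to that IN value gives OUT[B1] (row B1 above).

Answer: {a: ⊤, b: ⊤, c: ⊤, d: ⊤, e: -, f: ⊤}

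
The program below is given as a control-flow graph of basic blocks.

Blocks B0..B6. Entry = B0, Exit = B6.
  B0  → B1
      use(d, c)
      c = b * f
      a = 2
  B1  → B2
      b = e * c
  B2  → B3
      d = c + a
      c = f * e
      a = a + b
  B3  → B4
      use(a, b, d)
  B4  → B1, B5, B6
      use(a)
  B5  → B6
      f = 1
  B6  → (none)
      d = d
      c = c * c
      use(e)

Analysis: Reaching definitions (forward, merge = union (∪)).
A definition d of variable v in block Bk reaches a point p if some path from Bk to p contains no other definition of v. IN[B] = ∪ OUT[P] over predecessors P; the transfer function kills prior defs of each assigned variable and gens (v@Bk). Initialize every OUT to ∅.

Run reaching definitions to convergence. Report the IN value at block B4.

Answer: {a@B2, b@B1, c@B2, d@B2}

Trace:
Fixpoint table:
  B0:  IN={}  OUT={a@B0, c@B0}
  B1:  IN={a@B0, a@B2, b@B1, c@B0, c@B2, d@B2}  OUT={a@B0, a@B2, b@B1, c@B0, c@B2, d@B2}
  B2:  IN={a@B0, a@B2, b@B1, c@B0, c@B2, d@B2}  OUT={a@B2, b@B1, c@B2, d@B2}
  B3:  IN={a@B2, b@B1, c@B2, d@B2}  OUT={a@B2, b@B1, c@B2, d@B2}
  B4:  IN={a@B2, b@B1, c@B2, d@B2}  OUT={a@B2, b@B1, c@B2, d@B2}
  B5:  IN={a@B2, b@B1, c@B2, d@B2}  OUT={a@B2, b@B1, c@B2, d@B2, f@B5}
  B6:  IN={a@B2, b@B1, c@B2, d@B2, f@B5}  OUT={a@B2, b@B1, c@B6, d@B6, f@B5}

Merge at B4: IN[B4] = OUT[B3] = {a@B2, b@B1, c@B2, d@B2}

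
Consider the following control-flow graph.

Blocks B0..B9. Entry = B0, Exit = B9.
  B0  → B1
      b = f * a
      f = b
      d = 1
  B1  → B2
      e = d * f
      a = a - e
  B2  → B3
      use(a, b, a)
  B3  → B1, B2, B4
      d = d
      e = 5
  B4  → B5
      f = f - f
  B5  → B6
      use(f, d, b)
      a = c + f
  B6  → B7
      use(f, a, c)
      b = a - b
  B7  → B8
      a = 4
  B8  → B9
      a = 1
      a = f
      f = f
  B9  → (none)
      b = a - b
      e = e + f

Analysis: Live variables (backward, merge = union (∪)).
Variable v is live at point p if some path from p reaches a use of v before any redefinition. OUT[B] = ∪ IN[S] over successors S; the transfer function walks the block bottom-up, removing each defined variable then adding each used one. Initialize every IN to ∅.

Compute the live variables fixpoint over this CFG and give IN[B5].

Answer: {b, c, d, e, f}

Working:
Fixpoint table:
  B0:   IN={a, c, f}   OUT={a, b, c, d, f}
  B1:   IN={a, b, c, d, f}   OUT={a, b, c, d, f}
  B2:   IN={a, b, c, d, f}   OUT={a, b, c, d, f}
  B3:   IN={a, b, c, d, f}   OUT={a, b, c, d, e, f}
  B4:   IN={b, c, d, e, f}   OUT={b, c, d, e, f}
  B5:   IN={b, c, d, e, f}   OUT={a, b, c, e, f}
  B6:   IN={a, b, c, e, f}   OUT={b, e, f}
  B7:   IN={b, e, f}   OUT={b, e, f}
  B8:   IN={b, e, f}   OUT={a, b, e, f}
  B9:   IN={a, b, e, f}   OUT={}

Merge at B5: OUT[B5] = IN[B6] = {a, b, c, e, f}
Applying B5's transfer function to that OUT value gives IN[B5] (row B5 above).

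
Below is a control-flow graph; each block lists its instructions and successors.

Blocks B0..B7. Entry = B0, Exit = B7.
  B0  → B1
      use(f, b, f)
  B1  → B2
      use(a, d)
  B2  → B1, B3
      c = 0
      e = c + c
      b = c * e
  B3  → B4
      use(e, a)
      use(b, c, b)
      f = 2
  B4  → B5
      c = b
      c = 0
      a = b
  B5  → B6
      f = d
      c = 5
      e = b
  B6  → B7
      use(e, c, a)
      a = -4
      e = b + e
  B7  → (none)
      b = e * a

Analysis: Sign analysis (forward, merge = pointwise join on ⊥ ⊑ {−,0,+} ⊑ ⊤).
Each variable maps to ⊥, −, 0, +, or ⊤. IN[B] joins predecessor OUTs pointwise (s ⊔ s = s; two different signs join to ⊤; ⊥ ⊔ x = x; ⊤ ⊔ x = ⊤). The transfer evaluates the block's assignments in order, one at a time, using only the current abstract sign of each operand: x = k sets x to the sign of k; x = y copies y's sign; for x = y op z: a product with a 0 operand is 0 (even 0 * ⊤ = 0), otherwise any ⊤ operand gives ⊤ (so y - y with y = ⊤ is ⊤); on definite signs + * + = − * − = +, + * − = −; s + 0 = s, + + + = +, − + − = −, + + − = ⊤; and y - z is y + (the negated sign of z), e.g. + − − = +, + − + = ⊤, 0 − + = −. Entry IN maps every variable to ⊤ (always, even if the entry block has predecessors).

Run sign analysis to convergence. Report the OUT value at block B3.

Fixpoint table:
  B0:  IN=(all ⊤)  OUT=(all ⊤)
  B1:  IN=(all ⊤)  OUT=(all ⊤)
  B2:  IN=(all ⊤)  OUT={b:0, c:0, e:0; rest ⊤}
  B3:  IN={b:0, c:0, e:0; rest ⊤}  OUT={b:0, c:0, e:0, f:+; rest ⊤}
  B4:  IN={b:0, c:0, e:0, f:+; rest ⊤}  OUT={a:0, b:0, c:0, e:0, f:+; rest ⊤}
  B5:  IN={a:0, b:0, c:0, e:0, f:+; rest ⊤}  OUT={a:0, b:0, c:+, e:0; rest ⊤}
  B6:  IN={a:0, b:0, c:+, e:0; rest ⊤}  OUT={a:-, b:0, c:+, e:0; rest ⊤}
  B7:  IN={a:-, b:0, c:+, e:0; rest ⊤}  OUT={a:-, b:0, c:+, e:0; rest ⊤}

Merge at B3: IN[B3] = OUT[B2] = {a: ⊤, b: 0, c: 0, d: ⊤, e: 0, f: ⊤}
Applying B3's transfer function to that IN value gives OUT[B3] (row B3 above).

Answer: {a: ⊤, b: 0, c: 0, d: ⊤, e: 0, f: +}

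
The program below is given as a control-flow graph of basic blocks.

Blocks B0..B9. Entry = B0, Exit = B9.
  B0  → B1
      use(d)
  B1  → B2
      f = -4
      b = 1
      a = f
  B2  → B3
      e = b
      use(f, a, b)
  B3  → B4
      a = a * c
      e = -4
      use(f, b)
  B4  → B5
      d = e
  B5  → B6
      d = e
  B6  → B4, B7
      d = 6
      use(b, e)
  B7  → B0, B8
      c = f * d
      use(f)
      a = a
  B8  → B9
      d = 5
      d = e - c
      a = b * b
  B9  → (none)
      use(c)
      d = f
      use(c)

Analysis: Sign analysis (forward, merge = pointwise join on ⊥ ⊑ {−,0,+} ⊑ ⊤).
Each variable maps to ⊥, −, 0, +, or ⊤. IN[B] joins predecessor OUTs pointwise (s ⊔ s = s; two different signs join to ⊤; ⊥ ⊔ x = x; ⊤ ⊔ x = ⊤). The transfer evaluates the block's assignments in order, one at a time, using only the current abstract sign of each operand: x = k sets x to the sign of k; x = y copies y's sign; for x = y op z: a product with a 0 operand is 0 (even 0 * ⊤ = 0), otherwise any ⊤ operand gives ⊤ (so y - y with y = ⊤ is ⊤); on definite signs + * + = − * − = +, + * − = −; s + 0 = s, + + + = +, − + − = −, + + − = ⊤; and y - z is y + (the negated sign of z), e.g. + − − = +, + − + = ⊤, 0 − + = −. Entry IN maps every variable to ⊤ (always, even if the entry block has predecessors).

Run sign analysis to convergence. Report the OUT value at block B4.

Fixpoint table:
  B0:  IN=(all ⊤)  OUT=(all ⊤)
  B1:  IN=(all ⊤)  OUT={a:-, b:+, f:-; rest ⊤}
  B2:  IN={a:-, b:+, f:-; rest ⊤}  OUT={a:-, b:+, e:+, f:-; rest ⊤}
  B3:  IN={a:-, b:+, e:+, f:-; rest ⊤}  OUT={b:+, e:-, f:-; rest ⊤}
  B4:  IN={b:+, e:-, f:-; rest ⊤}  OUT={b:+, d:-, e:-, f:-; rest ⊤}
  B5:  IN={b:+, d:-, e:-, f:-; rest ⊤}  OUT={b:+, d:-, e:-, f:-; rest ⊤}
  B6:  IN={b:+, d:-, e:-, f:-; rest ⊤}  OUT={b:+, d:+, e:-, f:-; rest ⊤}
  B7:  IN={b:+, d:+, e:-, f:-; rest ⊤}  OUT={b:+, c:-, d:+, e:-, f:-; rest ⊤}
  B8:  IN={b:+, c:-, d:+, e:-, f:-; rest ⊤}  OUT={a:+, b:+, c:-, e:-, f:-; rest ⊤}
  B9:  IN={a:+, b:+, c:-, e:-, f:-; rest ⊤}  OUT={a:+, b:+, c:-, d:-, e:-, f:-; rest ⊤}

Merge at B4: IN[B4] = OUT[B3] ⊔ OUT[B6] = {a: ⊤, b: +, c: ⊤, d: ⊤, e: -, f: -}
Applying B4's transfer function to that IN value gives OUT[B4] (row B4 above).

Answer: {a: ⊤, b: +, c: ⊤, d: -, e: -, f: -}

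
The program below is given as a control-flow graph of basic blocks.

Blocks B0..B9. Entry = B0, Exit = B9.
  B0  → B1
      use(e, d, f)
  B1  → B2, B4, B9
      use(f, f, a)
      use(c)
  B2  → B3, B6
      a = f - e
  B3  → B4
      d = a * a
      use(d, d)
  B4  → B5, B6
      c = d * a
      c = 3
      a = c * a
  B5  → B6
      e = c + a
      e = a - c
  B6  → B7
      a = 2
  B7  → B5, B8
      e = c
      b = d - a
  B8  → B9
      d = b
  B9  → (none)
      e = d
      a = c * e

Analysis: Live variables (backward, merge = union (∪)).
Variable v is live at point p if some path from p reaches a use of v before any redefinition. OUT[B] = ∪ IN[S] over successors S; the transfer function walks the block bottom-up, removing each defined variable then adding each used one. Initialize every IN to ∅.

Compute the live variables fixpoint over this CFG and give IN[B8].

Fixpoint table:
  B0:  IN={a, c, d, e, f}  OUT={a, c, d, e, f}
  B1:  IN={a, c, d, e, f}  OUT={a, c, d, e, f}
  B2:  IN={c, d, e, f}  OUT={a, c, d}
  B3:  IN={a}  OUT={a, d}
  B4:  IN={a, d}  OUT={a, c, d}
  B5:  IN={a, c, d}  OUT={c, d}
  B6:  IN={c, d}  OUT={a, c, d}
  B7:  IN={a, c, d}  OUT={a, b, c, d}
  B8:  IN={b, c}  OUT={c, d}
  B9:  IN={c, d}  OUT={}

Merge at B8: OUT[B8] = IN[B9] = {c, d}
Applying B8's transfer function to that OUT value gives IN[B8] (row B8 above).

Answer: {b, c}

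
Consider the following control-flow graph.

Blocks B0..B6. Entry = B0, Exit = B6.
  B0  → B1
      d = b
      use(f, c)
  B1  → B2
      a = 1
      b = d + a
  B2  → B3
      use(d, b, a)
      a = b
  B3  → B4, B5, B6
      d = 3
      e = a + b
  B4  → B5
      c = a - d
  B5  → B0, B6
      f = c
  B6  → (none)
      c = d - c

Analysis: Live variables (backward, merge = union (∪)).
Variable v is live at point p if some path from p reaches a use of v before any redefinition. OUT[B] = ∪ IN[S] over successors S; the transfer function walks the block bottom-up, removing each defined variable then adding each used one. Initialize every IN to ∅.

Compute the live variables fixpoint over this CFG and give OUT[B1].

Answer: {a, b, c, d}

Derivation:
Per-block solution:
  B0:   IN={b, c, f}   OUT={c, d}
  B1:   IN={c, d}   OUT={a, b, c, d}
  B2:   IN={a, b, c, d}   OUT={a, b, c}
  B3:   IN={a, b, c}   OUT={a, b, c, d}
  B4:   IN={a, b, d}   OUT={b, c, d}
  B5:   IN={b, c, d}   OUT={b, c, d, f}
  B6:   IN={c, d}   OUT={}

Merge at B1: OUT[B1] = IN[B2] = {a, b, c, d}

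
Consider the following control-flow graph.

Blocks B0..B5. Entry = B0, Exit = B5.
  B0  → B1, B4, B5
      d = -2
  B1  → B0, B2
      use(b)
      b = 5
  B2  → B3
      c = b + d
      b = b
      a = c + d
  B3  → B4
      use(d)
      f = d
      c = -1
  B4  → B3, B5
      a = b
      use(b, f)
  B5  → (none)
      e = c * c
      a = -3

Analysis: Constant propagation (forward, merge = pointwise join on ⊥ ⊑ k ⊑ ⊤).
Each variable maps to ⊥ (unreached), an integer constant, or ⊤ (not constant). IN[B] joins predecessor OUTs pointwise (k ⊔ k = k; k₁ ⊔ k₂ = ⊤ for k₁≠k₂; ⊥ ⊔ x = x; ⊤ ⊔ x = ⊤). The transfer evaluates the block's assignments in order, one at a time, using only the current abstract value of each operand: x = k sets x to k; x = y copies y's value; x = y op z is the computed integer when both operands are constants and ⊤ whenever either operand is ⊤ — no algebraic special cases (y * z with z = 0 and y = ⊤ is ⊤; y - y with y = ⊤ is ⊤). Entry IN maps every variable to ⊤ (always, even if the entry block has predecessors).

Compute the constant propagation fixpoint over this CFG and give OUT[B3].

Converged values:
  B0:  IN=(all ⊤)  OUT={d:-2; rest ⊤}
  B1:  IN={d:-2; rest ⊤}  OUT={b:5, d:-2; rest ⊤}
  B2:  IN={b:5, d:-2; rest ⊤}  OUT={a:1, b:5, c:3, d:-2; rest ⊤}
  B3:  IN={d:-2; rest ⊤}  OUT={c:-1, d:-2, f:-2; rest ⊤}
  B4:  IN={d:-2; rest ⊤}  OUT={d:-2; rest ⊤}
  B5:  IN={d:-2; rest ⊤}  OUT={a:-3, d:-2; rest ⊤}

Merge at B3: IN[B3] = OUT[B2] ⊔ OUT[B4] = {a: ⊤, b: ⊤, c: ⊤, d: -2, e: ⊤, f: ⊤}
Applying B3's transfer function to that IN value gives OUT[B3] (row B3 above).

Answer: {a: ⊤, b: ⊤, c: -1, d: -2, e: ⊤, f: -2}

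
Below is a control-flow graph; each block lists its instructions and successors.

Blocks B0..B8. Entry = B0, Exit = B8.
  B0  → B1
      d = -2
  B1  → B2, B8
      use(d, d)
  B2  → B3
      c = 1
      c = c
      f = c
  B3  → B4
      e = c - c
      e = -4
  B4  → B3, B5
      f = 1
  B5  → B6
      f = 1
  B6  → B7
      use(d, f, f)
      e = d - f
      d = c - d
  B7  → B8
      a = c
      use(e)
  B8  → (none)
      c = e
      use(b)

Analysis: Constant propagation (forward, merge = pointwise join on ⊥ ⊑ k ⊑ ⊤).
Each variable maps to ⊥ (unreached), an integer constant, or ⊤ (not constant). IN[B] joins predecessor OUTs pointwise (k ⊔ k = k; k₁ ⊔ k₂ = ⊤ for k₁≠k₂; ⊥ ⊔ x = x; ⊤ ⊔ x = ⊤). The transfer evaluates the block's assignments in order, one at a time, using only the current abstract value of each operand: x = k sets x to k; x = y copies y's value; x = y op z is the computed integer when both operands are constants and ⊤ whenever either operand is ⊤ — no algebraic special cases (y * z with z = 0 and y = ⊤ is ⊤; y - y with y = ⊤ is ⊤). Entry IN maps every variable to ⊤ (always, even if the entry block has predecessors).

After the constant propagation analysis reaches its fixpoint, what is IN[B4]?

Per-block solution:
  B0:   IN=(all ⊤)   OUT={d:-2; rest ⊤}
  B1:   IN={d:-2; rest ⊤}   OUT={d:-2; rest ⊤}
  B2:   IN={d:-2; rest ⊤}   OUT={c:1, d:-2, f:1; rest ⊤}
  B3:   IN={c:1, d:-2, f:1; rest ⊤}   OUT={c:1, d:-2, e:-4, f:1; rest ⊤}
  B4:   IN={c:1, d:-2, e:-4, f:1; rest ⊤}   OUT={c:1, d:-2, e:-4, f:1; rest ⊤}
  B5:   IN={c:1, d:-2, e:-4, f:1; rest ⊤}   OUT={c:1, d:-2, e:-4, f:1; rest ⊤}
  B6:   IN={c:1, d:-2, e:-4, f:1; rest ⊤}   OUT={c:1, d:3, e:-3, f:1; rest ⊤}
  B7:   IN={c:1, d:3, e:-3, f:1; rest ⊤}   OUT={a:1, c:1, d:3, e:-3, f:1; rest ⊤}
  B8:   IN=(all ⊤)   OUT=(all ⊤)

Merge at B4: IN[B4] = OUT[B3] = {a: ⊤, b: ⊤, c: 1, d: -2, e: -4, f: 1}

Answer: {a: ⊤, b: ⊤, c: 1, d: -2, e: -4, f: 1}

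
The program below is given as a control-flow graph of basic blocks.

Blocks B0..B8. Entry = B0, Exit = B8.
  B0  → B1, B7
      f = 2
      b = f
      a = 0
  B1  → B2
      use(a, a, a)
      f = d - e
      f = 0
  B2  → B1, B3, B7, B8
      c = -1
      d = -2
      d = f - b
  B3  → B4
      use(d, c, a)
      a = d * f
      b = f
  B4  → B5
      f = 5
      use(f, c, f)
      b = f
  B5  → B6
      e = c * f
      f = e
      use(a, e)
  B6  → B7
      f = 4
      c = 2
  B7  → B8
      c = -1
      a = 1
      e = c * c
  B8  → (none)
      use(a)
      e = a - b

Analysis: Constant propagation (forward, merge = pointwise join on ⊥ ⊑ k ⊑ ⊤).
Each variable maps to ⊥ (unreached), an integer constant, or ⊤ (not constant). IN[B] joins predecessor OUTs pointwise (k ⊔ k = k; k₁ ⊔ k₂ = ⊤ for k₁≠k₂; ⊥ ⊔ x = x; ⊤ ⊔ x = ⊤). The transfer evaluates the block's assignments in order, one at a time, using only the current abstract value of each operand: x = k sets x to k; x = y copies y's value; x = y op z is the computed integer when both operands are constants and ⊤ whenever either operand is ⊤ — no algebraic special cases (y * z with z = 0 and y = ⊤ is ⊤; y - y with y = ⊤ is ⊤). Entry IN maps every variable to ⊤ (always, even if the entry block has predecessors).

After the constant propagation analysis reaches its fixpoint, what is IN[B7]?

Answer: {a: 0, b: ⊤, c: ⊤, d: ⊤, e: ⊤, f: ⊤}

Derivation:
Per-block solution:
  B0:  IN=(all ⊤)  OUT={a:0, b:2, f:2; rest ⊤}
  B1:  IN={a:0, b:2; rest ⊤}  OUT={a:0, b:2, f:0; rest ⊤}
  B2:  IN={a:0, b:2, f:0; rest ⊤}  OUT={a:0, b:2, c:-1, d:-2, f:0; rest ⊤}
  B3:  IN={a:0, b:2, c:-1, d:-2, f:0; rest ⊤}  OUT={a:0, b:0, c:-1, d:-2, f:0; rest ⊤}
  B4:  IN={a:0, b:0, c:-1, d:-2, f:0; rest ⊤}  OUT={a:0, b:5, c:-1, d:-2, f:5; rest ⊤}
  B5:  IN={a:0, b:5, c:-1, d:-2, f:5; rest ⊤}  OUT={a:0, b:5, c:-1, d:-2, e:-5, f:-5; rest ⊤}
  B6:  IN={a:0, b:5, c:-1, d:-2, e:-5, f:-5; rest ⊤}  OUT={a:0, b:5, c:2, d:-2, e:-5, f:4; rest ⊤}
  B7:  IN={a:0; rest ⊤}  OUT={a:1, c:-1, e:1; rest ⊤}
  B8:  IN={c:-1; rest ⊤}  OUT={c:-1; rest ⊤}

Merge at B7: IN[B7] = OUT[B0] ⊔ OUT[B2] ⊔ OUT[B6] = {a: 0, b: ⊤, c: ⊤, d: ⊤, e: ⊤, f: ⊤}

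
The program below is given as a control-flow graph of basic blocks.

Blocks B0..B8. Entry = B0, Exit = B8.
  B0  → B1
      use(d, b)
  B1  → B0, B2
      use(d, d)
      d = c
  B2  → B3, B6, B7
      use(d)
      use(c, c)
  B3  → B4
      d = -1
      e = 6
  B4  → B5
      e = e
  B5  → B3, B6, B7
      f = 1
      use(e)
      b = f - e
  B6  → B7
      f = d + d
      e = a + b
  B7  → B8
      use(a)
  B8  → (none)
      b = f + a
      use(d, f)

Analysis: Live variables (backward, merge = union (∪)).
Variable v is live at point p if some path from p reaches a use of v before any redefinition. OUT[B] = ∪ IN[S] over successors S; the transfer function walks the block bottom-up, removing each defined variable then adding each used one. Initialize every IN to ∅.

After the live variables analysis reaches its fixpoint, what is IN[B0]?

Answer: {a, b, c, d, f}

Working:
Per-block solution:
  B0: | IN={a, b, c, d, f} | OUT={a, b, c, d, f}
  B1: | IN={a, b, c, d, f} | OUT={a, b, c, d, f}
  B2: | IN={a, b, c, d, f} | OUT={a, b, d, f}
  B3: | IN={a} | OUT={a, d, e}
  B4: | IN={a, d, e} | OUT={a, d, e}
  B5: | IN={a, d, e} | OUT={a, b, d, f}
  B6: | IN={a, b, d} | OUT={a, d, f}
  B7: | IN={a, d, f} | OUT={a, d, f}
  B8: | IN={a, d, f} | OUT={}

Merge at B0: OUT[B0] = IN[B1] = {a, b, c, d, f}
Applying B0's transfer function to that OUT value gives IN[B0] (row B0 above).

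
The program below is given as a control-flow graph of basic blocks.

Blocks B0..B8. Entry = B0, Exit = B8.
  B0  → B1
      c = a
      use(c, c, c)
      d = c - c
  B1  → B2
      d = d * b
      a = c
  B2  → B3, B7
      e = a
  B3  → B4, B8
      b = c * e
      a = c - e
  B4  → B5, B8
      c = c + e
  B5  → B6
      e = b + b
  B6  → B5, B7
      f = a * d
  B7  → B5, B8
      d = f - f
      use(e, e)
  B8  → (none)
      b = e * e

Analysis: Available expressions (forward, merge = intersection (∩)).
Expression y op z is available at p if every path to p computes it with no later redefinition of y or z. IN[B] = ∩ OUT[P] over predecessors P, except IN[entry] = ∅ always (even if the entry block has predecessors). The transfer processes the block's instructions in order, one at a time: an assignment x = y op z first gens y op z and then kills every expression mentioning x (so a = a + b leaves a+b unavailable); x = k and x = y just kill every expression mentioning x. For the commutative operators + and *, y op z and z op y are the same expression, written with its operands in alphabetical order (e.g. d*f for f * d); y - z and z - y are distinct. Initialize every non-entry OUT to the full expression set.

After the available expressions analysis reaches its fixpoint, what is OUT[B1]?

Answer: {c-c}

Working:
Converged values:
  B0:  IN={}  OUT={c-c}
  B1:  IN={c-c}  OUT={c-c}
  B2:  IN={c-c}  OUT={c-c}
  B3:  IN={c-c}  OUT={c*e, c-c, c-e}
  B4:  IN={c*e, c-c, c-e}  OUT={}
  B5:  IN={}  OUT={b+b}
  B6:  IN={b+b}  OUT={a*d, b+b}
  B7:  IN={}  OUT={f-f}
  B8:  IN={}  OUT={e*e}

Merge at B1: IN[B1] = OUT[B0] = {c-c}
Applying B1's transfer function to that IN value gives OUT[B1] (row B1 above).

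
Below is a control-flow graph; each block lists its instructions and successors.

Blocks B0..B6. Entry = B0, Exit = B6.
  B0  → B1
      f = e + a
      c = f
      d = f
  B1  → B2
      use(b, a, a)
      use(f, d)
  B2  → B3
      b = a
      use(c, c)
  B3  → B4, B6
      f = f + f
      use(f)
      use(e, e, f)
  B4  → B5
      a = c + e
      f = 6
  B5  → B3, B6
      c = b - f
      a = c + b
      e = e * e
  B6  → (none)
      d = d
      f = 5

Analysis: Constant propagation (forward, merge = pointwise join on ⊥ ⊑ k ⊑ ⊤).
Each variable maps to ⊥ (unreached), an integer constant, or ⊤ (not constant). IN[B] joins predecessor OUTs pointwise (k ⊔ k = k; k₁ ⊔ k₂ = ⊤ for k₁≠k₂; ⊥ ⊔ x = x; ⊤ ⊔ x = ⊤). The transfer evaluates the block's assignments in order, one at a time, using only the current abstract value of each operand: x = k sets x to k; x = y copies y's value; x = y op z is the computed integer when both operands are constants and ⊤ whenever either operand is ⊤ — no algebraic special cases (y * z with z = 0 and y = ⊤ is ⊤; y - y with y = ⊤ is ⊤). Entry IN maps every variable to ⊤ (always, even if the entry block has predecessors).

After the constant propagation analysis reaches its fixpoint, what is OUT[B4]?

Per-block solution:
  B0:  IN=(all ⊤)  OUT=(all ⊤)
  B1:  IN=(all ⊤)  OUT=(all ⊤)
  B2:  IN=(all ⊤)  OUT=(all ⊤)
  B3:  IN=(all ⊤)  OUT=(all ⊤)
  B4:  IN=(all ⊤)  OUT={f:6; rest ⊤}
  B5:  IN={f:6; rest ⊤}  OUT={f:6; rest ⊤}
  B6:  IN=(all ⊤)  OUT={f:5; rest ⊤}

Merge at B4: IN[B4] = OUT[B3] = {a: ⊤, b: ⊤, c: ⊤, d: ⊤, e: ⊤, f: ⊤}
Applying B4's transfer function to that IN value gives OUT[B4] (row B4 above).

Answer: {a: ⊤, b: ⊤, c: ⊤, d: ⊤, e: ⊤, f: 6}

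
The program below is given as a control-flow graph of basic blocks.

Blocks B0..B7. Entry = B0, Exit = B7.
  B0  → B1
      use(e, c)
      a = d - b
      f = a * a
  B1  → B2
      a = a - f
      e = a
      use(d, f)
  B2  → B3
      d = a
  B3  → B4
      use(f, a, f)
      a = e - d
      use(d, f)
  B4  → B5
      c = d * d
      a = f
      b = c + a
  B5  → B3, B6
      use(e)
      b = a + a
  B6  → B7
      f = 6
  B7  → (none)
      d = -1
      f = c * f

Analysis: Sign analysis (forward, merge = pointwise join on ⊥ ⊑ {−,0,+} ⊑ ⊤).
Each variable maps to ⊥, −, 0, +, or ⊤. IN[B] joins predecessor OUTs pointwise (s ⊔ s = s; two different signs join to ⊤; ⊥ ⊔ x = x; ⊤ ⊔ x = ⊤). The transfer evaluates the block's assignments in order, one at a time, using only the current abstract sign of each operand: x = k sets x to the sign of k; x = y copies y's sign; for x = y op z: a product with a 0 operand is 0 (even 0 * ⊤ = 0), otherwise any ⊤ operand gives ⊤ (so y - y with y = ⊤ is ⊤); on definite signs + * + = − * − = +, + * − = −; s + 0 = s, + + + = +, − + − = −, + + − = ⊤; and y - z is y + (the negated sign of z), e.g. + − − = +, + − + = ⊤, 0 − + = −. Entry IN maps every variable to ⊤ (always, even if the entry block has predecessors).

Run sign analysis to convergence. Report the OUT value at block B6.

Answer: {a: ⊤, b: ⊤, c: ⊤, d: ⊤, e: ⊤, f: +}

Derivation:
Per-block solution:
  B0:   IN=(all ⊤)   OUT=(all ⊤)
  B1:   IN=(all ⊤)   OUT=(all ⊤)
  B2:   IN=(all ⊤)   OUT=(all ⊤)
  B3:   IN=(all ⊤)   OUT=(all ⊤)
  B4:   IN=(all ⊤)   OUT=(all ⊤)
  B5:   IN=(all ⊤)   OUT=(all ⊤)
  B6:   IN=(all ⊤)   OUT={f:+; rest ⊤}
  B7:   IN={f:+; rest ⊤}   OUT={d:-; rest ⊤}

Merge at B6: IN[B6] = OUT[B5] = {a: ⊤, b: ⊤, c: ⊤, d: ⊤, e: ⊤, f: ⊤}
Applying B6's transfer function to that IN value gives OUT[B6] (row B6 above).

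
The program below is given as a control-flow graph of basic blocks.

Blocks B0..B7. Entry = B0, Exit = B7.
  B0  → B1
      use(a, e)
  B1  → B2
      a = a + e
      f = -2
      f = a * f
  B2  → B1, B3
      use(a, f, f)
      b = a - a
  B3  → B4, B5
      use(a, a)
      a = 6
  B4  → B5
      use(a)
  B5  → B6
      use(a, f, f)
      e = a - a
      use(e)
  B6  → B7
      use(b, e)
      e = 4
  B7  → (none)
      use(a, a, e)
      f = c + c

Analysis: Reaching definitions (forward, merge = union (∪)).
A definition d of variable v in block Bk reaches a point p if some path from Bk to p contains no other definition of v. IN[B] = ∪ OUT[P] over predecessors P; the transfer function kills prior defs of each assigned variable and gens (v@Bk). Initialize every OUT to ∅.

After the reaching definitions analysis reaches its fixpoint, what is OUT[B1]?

Answer: {a@B1, b@B2, f@B1}

Working:
Converged values:
  B0: | IN={} | OUT={}
  B1: | IN={a@B1, b@B2, f@B1} | OUT={a@B1, b@B2, f@B1}
  B2: | IN={a@B1, b@B2, f@B1} | OUT={a@B1, b@B2, f@B1}
  B3: | IN={a@B1, b@B2, f@B1} | OUT={a@B3, b@B2, f@B1}
  B4: | IN={a@B3, b@B2, f@B1} | OUT={a@B3, b@B2, f@B1}
  B5: | IN={a@B3, b@B2, f@B1} | OUT={a@B3, b@B2, e@B5, f@B1}
  B6: | IN={a@B3, b@B2, e@B5, f@B1} | OUT={a@B3, b@B2, e@B6, f@B1}
  B7: | IN={a@B3, b@B2, e@B6, f@B1} | OUT={a@B3, b@B2, e@B6, f@B7}

Merge at B1: IN[B1] = OUT[B0] ⊔ OUT[B2] = {a@B1, b@B2, f@B1}
Applying B1's transfer function to that IN value gives OUT[B1] (row B1 above).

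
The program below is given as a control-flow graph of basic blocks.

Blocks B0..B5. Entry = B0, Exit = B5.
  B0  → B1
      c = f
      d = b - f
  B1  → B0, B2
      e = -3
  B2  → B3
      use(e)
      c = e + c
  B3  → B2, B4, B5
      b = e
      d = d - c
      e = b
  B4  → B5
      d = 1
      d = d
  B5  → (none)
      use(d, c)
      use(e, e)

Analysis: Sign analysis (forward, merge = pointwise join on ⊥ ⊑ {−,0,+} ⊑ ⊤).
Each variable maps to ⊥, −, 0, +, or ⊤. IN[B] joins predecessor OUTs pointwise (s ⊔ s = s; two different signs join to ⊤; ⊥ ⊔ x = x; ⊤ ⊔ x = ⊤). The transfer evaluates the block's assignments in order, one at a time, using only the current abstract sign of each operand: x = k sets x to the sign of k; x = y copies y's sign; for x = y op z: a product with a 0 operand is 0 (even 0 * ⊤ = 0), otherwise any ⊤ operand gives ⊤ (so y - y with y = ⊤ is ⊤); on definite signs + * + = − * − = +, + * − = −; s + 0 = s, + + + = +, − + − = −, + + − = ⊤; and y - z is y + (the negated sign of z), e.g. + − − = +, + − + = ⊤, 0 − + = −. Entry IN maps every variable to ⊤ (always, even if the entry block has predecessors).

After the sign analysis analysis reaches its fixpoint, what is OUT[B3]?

Answer: {a: ⊤, b: -, c: ⊤, d: ⊤, e: -, f: ⊤}

Derivation:
Fixpoint table:
  B0:  IN=(all ⊤)  OUT=(all ⊤)
  B1:  IN=(all ⊤)  OUT={e:-; rest ⊤}
  B2:  IN={e:-; rest ⊤}  OUT={e:-; rest ⊤}
  B3:  IN={e:-; rest ⊤}  OUT={b:-, e:-; rest ⊤}
  B4:  IN={b:-, e:-; rest ⊤}  OUT={b:-, d:+, e:-; rest ⊤}
  B5:  IN={b:-, e:-; rest ⊤}  OUT={b:-, e:-; rest ⊤}

Merge at B3: IN[B3] = OUT[B2] = {a: ⊤, b: ⊤, c: ⊤, d: ⊤, e: -, f: ⊤}
Applying B3's transfer function to that IN value gives OUT[B3] (row B3 above).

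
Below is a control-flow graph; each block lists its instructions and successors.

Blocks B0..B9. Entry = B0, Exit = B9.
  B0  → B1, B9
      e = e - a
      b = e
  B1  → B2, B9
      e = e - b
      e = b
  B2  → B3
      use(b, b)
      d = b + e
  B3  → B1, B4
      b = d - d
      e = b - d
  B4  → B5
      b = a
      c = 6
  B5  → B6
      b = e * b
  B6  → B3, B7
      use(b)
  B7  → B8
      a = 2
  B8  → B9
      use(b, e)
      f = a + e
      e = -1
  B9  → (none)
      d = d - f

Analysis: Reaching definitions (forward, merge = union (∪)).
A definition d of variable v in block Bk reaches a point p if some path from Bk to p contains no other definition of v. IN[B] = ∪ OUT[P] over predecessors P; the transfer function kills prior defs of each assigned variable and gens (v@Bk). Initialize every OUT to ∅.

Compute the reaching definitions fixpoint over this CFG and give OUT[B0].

Per-block solution:
  B0:   IN={}   OUT={b@B0, e@B0}
  B1:   IN={b@B0, b@B3, c@B4, d@B2, e@B0, e@B3}   OUT={b@B0, b@B3, c@B4, d@B2, e@B1}
  B2:   IN={b@B0, b@B3, c@B4, d@B2, e@B1}   OUT={b@B0, b@B3, c@B4, d@B2, e@B1}
  B3:   IN={b@B0, b@B3, b@B5, c@B4, d@B2, e@B1, e@B3}   OUT={b@B3, c@B4, d@B2, e@B3}
  B4:   IN={b@B3, c@B4, d@B2, e@B3}   OUT={b@B4, c@B4, d@B2, e@B3}
  B5:   IN={b@B4, c@B4, d@B2, e@B3}   OUT={b@B5, c@B4, d@B2, e@B3}
  B6:   IN={b@B5, c@B4, d@B2, e@B3}   OUT={b@B5, c@B4, d@B2, e@B3}
  B7:   IN={b@B5, c@B4, d@B2, e@B3}   OUT={a@B7, b@B5, c@B4, d@B2, e@B3}
  B8:   IN={a@B7, b@B5, c@B4, d@B2, e@B3}   OUT={a@B7, b@B5, c@B4, d@B2, e@B8, f@B8}
  B9:   IN={a@B7, b@B0, b@B3, b@B5, c@B4, d@B2, e@B0, e@B1, e@B8, f@B8}   OUT={a@B7, b@B0, b@B3, b@B5, c@B4, d@B9, e@B0, e@B1, e@B8, f@B8}

B0 is the boundary node: IN[B0] = {}
Applying B0's transfer function to that IN value gives OUT[B0] (row B0 above).

Answer: {b@B0, e@B0}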